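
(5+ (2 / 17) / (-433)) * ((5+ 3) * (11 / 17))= 3238664 / 125137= 25.88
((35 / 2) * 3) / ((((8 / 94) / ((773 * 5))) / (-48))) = -114442650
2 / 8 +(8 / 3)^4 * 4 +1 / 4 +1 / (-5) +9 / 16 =1316309 / 6480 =203.13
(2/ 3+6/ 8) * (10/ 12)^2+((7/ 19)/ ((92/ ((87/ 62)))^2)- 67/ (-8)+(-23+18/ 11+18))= 1100717993467/ 183598481088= 6.00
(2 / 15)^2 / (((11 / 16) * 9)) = 64 / 22275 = 0.00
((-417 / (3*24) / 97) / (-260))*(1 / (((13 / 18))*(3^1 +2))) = 417 / 6557200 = 0.00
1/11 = 0.09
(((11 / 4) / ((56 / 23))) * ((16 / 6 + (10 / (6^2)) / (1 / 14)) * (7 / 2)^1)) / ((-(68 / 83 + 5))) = -53867 / 12096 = -4.45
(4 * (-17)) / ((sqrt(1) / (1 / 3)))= -68 / 3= -22.67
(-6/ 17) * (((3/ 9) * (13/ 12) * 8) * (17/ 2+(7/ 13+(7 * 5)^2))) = -1258.24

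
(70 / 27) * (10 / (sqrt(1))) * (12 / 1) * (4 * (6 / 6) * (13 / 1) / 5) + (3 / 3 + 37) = 29462 / 9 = 3273.56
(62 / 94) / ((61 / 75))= 2325 / 2867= 0.81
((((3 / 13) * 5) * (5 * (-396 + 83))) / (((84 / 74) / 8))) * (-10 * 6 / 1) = 69486000 / 91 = 763582.42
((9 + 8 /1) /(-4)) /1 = -17 /4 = -4.25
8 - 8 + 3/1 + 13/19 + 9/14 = 1151/266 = 4.33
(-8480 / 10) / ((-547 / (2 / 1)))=1696 / 547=3.10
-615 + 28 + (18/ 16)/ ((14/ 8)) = -8209/ 14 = -586.36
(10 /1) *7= 70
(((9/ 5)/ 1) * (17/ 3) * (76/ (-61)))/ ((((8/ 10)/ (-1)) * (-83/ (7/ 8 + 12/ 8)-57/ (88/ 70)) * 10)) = -405042/ 20471905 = -0.02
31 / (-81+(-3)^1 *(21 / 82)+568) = 2542 / 39871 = 0.06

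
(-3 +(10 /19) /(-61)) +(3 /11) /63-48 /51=-17957410 /4551393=-3.95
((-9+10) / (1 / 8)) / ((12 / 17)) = 34 / 3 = 11.33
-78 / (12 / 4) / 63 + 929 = 58501 / 63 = 928.59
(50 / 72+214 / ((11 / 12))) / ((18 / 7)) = 649061 / 7128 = 91.06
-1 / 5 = -0.20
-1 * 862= -862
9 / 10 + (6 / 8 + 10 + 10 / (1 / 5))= 1233 / 20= 61.65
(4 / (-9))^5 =-1024 / 59049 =-0.02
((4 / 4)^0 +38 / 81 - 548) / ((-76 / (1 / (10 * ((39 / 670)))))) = 12.35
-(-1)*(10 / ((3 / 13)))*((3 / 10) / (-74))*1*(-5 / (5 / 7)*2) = 91 / 37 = 2.46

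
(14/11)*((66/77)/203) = 12/2233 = 0.01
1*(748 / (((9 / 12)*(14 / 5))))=7480 / 21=356.19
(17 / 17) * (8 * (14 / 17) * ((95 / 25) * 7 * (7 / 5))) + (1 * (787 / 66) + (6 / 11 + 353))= 17133377 / 28050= 610.82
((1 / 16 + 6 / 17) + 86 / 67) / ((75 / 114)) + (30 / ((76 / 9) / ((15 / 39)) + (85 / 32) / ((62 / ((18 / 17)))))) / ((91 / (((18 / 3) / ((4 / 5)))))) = 54865897452267 / 20359171905800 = 2.69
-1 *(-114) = 114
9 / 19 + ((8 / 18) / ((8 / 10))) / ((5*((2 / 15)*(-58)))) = 3037 / 6612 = 0.46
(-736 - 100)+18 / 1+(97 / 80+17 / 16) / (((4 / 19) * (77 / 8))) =-179713 / 220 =-816.88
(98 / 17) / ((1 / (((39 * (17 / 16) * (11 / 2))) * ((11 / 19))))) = 231231 / 304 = 760.63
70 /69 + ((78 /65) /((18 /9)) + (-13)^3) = -2195.39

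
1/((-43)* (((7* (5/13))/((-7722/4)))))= 50193/3010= 16.68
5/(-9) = -5/9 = -0.56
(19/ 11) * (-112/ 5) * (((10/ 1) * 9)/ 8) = -4788/ 11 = -435.27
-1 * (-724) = 724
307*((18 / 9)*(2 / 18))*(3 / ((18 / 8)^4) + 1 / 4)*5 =4928885 / 39366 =125.21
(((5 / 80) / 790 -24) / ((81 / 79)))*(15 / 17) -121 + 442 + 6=4499617 / 14688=306.35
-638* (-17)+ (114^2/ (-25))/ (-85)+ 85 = 23241371/ 2125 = 10937.12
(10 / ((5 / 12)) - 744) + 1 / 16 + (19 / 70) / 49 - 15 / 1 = -20166533 / 27440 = -734.93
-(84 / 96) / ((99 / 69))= -0.61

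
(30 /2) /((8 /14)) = 105 /4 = 26.25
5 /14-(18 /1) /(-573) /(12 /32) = 1179 /2674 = 0.44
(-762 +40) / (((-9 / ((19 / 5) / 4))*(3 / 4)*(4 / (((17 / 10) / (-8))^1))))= -116603 / 21600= -5.40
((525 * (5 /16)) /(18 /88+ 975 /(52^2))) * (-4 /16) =-125125 /1724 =-72.58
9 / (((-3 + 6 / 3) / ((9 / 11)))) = -81 / 11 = -7.36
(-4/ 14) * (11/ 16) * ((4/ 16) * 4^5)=-352/ 7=-50.29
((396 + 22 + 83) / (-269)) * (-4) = 2004 / 269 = 7.45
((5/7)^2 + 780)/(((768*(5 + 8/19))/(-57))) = -13806445/1292032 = -10.69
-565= -565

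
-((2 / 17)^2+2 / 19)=-654 / 5491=-0.12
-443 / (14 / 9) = -3987 / 14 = -284.79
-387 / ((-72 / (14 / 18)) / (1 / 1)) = 301 / 72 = 4.18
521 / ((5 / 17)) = 8857 / 5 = 1771.40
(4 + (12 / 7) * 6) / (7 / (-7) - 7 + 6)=-50 / 7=-7.14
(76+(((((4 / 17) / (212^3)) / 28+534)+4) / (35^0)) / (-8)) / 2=4.37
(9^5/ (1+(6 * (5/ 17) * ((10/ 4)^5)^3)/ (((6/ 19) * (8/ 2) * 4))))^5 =40379127532336257408461203894662719357537787855631521153024/ 204821257129307384434569190800670532449777911190233802234782851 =0.00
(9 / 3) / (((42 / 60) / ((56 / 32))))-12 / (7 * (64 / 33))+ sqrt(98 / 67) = 7.83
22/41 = 0.54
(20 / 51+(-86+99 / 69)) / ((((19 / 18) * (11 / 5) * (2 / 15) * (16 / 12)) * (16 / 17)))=-66646125 / 307648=-216.63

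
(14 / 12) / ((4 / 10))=35 / 12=2.92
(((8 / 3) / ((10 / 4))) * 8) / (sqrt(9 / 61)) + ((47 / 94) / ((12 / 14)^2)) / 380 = 49 / 27360 + 128 * sqrt(61) / 45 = 22.22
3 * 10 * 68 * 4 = 8160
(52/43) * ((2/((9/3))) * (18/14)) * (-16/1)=-4992/301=-16.58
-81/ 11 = -7.36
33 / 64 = 0.52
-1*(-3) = 3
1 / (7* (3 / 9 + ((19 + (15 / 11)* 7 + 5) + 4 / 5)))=165 / 40054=0.00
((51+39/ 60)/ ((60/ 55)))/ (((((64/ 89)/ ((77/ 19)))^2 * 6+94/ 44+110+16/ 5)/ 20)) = 2668237445335/ 325529029278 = 8.20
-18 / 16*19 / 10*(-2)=171 / 40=4.28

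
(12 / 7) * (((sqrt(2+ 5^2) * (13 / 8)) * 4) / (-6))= -39 * sqrt(3) / 7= -9.65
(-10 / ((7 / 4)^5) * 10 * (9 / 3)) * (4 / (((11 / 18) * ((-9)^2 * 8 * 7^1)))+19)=-1348403200 / 3882417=-347.31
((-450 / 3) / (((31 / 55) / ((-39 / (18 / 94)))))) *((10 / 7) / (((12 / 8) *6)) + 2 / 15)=30916600 / 1953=15830.31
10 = 10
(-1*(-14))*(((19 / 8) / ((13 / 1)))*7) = 931 / 52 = 17.90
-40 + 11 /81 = -39.86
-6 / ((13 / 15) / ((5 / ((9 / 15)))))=-750 / 13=-57.69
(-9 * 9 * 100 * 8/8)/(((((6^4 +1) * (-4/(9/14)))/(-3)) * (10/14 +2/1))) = -54675/49286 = -1.11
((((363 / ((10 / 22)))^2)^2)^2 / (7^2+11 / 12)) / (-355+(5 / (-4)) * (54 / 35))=-10856848142443587713923937318568 / 1169219921875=-9285548372314067755.39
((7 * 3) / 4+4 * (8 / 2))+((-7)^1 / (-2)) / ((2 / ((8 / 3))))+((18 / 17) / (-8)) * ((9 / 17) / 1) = 22409 / 867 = 25.85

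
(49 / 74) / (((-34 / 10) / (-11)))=2695 / 1258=2.14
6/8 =3/4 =0.75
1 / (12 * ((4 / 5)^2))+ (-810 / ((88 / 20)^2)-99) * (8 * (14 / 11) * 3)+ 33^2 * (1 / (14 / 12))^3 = -3616.07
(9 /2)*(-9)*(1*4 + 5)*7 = -5103 /2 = -2551.50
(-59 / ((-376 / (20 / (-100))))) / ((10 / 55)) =-649 / 3760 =-0.17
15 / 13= 1.15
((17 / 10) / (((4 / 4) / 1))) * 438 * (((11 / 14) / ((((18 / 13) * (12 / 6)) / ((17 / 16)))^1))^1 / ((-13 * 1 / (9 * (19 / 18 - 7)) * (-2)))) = -24831169 / 53760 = -461.89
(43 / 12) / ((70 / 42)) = 43 / 20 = 2.15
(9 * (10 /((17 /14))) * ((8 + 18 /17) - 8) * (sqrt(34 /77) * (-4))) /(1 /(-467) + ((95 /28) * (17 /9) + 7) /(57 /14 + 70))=-6645447360 * sqrt(2618) /291594149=-1166.09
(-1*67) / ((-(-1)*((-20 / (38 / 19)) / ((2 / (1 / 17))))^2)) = -19363 / 25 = -774.52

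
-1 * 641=-641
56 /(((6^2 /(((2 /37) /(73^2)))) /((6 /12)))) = 14 /1774557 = 0.00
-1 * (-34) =34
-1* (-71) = 71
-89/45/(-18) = 89/810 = 0.11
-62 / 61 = -1.02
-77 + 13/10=-757/10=-75.70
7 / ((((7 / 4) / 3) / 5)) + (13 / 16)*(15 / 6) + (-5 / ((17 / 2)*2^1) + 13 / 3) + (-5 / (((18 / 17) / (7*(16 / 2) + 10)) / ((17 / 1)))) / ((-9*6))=7234769 / 44064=164.19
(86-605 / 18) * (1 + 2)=943 / 6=157.17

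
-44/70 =-22/35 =-0.63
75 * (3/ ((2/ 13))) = 1462.50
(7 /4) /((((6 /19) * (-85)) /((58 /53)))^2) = 2125207 /730620900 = 0.00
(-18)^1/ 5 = -18/ 5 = -3.60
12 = 12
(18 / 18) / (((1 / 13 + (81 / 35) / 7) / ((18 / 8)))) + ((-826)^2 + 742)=683023.52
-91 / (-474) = 91 / 474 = 0.19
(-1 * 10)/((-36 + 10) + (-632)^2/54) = -27/19901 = -0.00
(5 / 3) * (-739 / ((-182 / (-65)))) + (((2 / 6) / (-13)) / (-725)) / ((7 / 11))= -174126853 / 395850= -439.88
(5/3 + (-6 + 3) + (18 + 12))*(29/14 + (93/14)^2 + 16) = 1783.04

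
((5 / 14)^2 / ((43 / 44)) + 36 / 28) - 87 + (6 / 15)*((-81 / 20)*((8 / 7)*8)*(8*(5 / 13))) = -17962661 / 136955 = -131.16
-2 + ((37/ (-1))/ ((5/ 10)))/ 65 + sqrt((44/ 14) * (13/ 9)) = -204/ 65 + sqrt(2002)/ 21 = -1.01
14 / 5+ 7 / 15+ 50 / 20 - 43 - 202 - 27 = -7987 / 30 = -266.23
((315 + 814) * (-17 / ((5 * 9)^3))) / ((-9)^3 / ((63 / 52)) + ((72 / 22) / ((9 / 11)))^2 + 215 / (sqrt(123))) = 40439651 * sqrt(123) / 37641276669375 + 903376124 / 2509418444625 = 0.00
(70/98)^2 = 0.51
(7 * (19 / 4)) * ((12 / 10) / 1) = 399 / 10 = 39.90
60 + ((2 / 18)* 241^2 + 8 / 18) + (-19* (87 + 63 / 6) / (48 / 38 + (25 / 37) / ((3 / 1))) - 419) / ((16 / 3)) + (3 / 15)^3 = 700846800407 / 113004000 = 6201.96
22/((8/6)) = 33/2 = 16.50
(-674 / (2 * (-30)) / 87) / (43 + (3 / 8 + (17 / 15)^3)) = 101100 / 35102441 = 0.00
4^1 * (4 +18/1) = 88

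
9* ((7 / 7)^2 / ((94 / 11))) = 99 / 94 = 1.05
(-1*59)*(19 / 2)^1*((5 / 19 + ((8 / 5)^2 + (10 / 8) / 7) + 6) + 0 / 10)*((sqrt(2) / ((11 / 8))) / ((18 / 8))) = -28254628*sqrt(2) / 17325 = -2306.38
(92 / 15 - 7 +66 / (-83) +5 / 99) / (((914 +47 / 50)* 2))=-331010 / 375903099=-0.00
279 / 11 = 25.36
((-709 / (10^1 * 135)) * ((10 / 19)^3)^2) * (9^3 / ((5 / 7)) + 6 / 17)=-11.40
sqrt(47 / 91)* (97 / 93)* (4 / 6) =194* sqrt(4277) / 25389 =0.50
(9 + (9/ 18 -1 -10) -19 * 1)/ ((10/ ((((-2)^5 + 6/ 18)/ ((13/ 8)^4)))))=797696/ 85683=9.31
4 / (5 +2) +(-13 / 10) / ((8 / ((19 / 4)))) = -449 / 2240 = -0.20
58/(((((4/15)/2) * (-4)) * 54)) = -2.01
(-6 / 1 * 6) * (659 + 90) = -26964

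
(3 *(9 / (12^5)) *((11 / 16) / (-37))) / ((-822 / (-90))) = -55 / 249151488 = -0.00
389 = 389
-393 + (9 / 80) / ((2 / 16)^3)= -1677 / 5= -335.40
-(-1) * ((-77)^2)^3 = 208422380089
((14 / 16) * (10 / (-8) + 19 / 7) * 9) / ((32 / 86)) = 15867 / 512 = 30.99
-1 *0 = 0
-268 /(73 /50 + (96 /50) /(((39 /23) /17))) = -174200 /13461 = -12.94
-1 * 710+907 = 197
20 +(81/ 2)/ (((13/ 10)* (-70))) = 3559/ 182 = 19.55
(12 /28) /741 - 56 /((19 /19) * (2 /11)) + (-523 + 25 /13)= -1433473 /1729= -829.08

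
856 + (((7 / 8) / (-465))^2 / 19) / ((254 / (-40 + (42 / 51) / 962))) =467456238134194223 / 546093736156800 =856.00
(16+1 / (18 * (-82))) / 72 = 23615 / 106272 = 0.22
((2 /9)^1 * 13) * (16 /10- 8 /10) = 104 /45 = 2.31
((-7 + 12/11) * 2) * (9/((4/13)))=-7605/22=-345.68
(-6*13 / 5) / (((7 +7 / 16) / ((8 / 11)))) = -9984 / 6545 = -1.53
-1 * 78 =-78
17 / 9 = 1.89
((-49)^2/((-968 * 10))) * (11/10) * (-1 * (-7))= -16807/8800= -1.91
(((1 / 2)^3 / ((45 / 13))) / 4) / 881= 13 / 1268640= 0.00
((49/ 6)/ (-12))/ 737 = -49/ 53064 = -0.00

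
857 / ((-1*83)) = -857 / 83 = -10.33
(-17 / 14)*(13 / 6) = -221 / 84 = -2.63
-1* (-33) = 33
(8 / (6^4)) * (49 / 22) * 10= 245 / 1782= 0.14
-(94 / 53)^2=-8836 / 2809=-3.15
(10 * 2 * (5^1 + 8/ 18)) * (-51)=-16660/ 3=-5553.33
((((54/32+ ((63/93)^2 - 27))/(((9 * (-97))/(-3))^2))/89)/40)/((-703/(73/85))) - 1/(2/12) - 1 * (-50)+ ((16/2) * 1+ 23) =2308194229517739653/30775923060195200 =75.00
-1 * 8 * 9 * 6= -432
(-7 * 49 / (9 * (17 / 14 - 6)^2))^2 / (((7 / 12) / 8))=20661046784 / 544080267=37.97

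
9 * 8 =72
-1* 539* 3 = -1617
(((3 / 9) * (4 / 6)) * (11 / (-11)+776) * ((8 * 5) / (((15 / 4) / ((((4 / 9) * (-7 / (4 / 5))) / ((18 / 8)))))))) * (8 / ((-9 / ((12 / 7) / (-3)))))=-31744000 / 19683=-1612.76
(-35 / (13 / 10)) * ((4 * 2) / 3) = -2800 / 39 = -71.79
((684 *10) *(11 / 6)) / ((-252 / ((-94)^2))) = -9233620 / 21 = -439696.19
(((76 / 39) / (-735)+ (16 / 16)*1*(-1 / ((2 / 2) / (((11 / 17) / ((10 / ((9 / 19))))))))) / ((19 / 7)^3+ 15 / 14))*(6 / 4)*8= -17266564 / 910322205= -0.02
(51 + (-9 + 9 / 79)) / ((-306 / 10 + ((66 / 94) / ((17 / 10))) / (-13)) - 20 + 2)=-57595915 / 66509863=-0.87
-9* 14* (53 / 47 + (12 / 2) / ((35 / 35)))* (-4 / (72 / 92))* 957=206463180 / 47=4392833.62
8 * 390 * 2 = 6240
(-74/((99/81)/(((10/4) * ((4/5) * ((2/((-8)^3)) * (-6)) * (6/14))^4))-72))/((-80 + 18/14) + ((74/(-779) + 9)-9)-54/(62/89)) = 6479427087/1604894218008072368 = 0.00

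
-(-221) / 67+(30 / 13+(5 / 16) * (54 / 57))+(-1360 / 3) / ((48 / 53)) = -589393261 / 1191528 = -494.65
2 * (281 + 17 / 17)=564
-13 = -13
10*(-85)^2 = 72250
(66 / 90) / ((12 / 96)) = 5.87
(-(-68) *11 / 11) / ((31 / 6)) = 408 / 31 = 13.16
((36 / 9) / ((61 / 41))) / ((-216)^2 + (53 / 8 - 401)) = 1312 / 22575673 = 0.00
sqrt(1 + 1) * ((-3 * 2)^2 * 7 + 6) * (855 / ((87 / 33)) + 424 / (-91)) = 217638222 * sqrt(2) / 2639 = 116630.13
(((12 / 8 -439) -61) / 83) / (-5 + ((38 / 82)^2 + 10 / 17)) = 1.43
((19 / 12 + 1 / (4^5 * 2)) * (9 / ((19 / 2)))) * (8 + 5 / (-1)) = 87579 / 19456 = 4.50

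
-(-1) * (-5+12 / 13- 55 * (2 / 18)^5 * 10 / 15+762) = 1745427961 / 2302911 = 757.92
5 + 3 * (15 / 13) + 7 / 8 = 971 / 104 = 9.34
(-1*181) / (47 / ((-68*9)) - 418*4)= 110772 / 1023311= 0.11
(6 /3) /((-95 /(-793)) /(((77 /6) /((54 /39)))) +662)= 793793 /262750613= 0.00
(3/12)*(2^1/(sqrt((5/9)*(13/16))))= 6*sqrt(65)/65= 0.74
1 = 1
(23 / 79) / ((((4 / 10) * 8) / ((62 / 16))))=3565 / 10112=0.35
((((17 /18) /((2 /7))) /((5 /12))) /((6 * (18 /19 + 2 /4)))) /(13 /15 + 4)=2261 /12045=0.19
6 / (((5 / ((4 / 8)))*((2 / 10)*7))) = 3 / 7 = 0.43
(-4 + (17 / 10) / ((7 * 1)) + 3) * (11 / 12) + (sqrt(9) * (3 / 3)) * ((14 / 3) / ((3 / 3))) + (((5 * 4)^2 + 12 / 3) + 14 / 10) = 418.71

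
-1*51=-51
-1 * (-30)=30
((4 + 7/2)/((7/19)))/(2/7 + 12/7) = 285/28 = 10.18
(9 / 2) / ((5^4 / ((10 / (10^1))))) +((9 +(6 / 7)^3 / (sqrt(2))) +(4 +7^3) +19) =108 * sqrt(2) / 343 +468759 / 1250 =375.45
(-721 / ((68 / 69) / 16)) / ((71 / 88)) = -17511648 / 1207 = -14508.41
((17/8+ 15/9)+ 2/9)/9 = 289/648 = 0.45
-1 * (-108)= 108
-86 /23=-3.74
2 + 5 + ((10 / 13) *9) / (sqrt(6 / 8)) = 7 + 60 *sqrt(3) / 13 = 14.99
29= 29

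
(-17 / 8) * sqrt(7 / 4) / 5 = -17 * sqrt(7) / 80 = -0.56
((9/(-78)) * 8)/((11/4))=-0.34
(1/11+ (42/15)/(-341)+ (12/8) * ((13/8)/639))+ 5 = 29555893/5810640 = 5.09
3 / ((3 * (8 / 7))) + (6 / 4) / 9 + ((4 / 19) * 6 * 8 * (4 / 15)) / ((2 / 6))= 20807 / 2280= 9.13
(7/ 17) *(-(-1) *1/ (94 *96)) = 7/ 153408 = 0.00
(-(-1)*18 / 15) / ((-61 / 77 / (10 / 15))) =-308 / 305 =-1.01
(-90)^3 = -729000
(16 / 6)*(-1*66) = -176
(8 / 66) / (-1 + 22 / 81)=-108 / 649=-0.17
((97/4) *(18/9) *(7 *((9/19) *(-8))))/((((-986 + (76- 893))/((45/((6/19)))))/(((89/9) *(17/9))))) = 10273270/5409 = 1899.29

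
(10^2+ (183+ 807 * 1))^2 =1188100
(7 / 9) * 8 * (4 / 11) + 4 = 620 / 99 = 6.26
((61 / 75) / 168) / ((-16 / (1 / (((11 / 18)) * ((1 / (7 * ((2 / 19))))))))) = -61 / 167200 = -0.00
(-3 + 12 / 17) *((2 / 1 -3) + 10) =-20.65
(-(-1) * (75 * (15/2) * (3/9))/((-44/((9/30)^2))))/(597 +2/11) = -0.00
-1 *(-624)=624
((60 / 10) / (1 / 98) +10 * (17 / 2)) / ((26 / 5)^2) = 16825 / 676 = 24.89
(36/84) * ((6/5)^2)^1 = 108/175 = 0.62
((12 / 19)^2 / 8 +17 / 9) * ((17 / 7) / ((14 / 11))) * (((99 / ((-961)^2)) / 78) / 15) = 0.00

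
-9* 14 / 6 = -21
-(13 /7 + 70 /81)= -2.72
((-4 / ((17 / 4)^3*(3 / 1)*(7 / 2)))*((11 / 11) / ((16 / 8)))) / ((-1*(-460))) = -64 / 11864895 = -0.00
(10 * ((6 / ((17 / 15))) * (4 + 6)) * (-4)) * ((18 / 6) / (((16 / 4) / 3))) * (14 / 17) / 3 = -378000 / 289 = -1307.96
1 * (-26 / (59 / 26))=-676 / 59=-11.46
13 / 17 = 0.76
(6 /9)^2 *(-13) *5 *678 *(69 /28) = -337870 /7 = -48267.14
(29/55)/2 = 29/110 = 0.26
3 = 3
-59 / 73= -0.81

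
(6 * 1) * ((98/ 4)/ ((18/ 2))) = 49/ 3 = 16.33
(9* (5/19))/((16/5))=225/304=0.74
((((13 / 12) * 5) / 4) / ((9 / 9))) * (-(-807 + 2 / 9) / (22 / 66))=3277.53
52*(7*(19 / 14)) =494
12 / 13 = 0.92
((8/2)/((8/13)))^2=169/4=42.25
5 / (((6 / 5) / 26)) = 325 / 3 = 108.33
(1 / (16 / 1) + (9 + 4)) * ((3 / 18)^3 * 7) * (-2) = -1463 / 1728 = -0.85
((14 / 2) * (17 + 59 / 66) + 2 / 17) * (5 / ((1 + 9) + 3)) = 703355 / 14586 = 48.22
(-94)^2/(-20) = -2209/5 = -441.80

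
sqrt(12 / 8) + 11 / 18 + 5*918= sqrt(6) / 2 + 82631 / 18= 4591.84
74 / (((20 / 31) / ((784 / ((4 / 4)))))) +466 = 451954 / 5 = 90390.80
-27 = -27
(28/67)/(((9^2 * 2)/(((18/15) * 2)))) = 0.01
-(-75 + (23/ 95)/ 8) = 56977/ 760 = 74.97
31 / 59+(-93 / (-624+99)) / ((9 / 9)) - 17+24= 79529 / 10325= 7.70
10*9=90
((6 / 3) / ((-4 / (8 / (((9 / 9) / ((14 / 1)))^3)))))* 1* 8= -87808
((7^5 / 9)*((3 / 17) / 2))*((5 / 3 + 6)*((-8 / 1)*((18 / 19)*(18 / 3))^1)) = -18554928 / 323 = -57445.60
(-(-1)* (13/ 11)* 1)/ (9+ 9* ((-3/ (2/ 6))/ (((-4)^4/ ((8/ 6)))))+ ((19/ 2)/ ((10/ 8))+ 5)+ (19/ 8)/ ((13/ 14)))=54080/ 1086151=0.05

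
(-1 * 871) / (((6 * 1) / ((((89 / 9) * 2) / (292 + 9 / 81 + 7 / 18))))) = -11926 / 1215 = -9.82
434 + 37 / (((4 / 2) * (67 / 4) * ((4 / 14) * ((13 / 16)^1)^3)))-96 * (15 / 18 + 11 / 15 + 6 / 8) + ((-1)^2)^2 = 161776857 / 735995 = 219.81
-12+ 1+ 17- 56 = -50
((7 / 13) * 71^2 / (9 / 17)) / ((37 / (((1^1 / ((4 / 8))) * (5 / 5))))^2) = 2399516 / 160173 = 14.98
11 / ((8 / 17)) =187 / 8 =23.38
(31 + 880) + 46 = 957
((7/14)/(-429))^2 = 0.00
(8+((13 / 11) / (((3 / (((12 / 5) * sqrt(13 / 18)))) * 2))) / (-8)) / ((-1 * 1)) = -8+13 * sqrt(26) / 1320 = -7.95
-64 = -64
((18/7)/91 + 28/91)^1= 214/637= 0.34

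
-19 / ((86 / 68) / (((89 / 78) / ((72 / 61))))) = -1753567 / 120744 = -14.52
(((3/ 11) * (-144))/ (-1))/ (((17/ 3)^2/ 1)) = 3888/ 3179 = 1.22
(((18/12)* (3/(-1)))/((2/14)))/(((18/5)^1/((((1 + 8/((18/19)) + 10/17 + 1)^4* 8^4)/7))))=-75856710.70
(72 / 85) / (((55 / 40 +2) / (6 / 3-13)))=-704 / 255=-2.76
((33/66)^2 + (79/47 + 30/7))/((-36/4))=-909/1316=-0.69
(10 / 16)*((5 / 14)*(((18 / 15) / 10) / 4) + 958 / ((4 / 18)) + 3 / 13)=2694.53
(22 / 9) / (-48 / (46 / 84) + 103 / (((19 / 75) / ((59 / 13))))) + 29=2606176835 / 89863857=29.00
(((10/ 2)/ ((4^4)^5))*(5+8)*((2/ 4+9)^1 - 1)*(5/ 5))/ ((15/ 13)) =2873/ 6597069766656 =0.00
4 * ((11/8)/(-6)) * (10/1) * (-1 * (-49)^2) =132055/6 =22009.17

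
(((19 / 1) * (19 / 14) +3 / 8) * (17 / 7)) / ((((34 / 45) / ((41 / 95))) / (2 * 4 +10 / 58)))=128118645 / 431984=296.58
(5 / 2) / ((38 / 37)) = 185 / 76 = 2.43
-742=-742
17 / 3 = 5.67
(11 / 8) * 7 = 77 / 8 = 9.62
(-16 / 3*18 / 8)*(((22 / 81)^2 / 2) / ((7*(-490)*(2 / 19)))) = 4598 / 3750705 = 0.00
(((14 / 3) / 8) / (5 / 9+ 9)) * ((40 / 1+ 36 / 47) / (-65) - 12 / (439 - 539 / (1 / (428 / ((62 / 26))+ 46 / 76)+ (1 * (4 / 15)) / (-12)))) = -269193390333 / 7026932441360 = -0.04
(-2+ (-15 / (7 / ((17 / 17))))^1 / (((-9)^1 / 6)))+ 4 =24 / 7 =3.43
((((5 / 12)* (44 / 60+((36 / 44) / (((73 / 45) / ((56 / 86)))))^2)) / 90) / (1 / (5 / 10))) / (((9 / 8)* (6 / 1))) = 15043704251 / 52149095525340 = 0.00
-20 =-20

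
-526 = -526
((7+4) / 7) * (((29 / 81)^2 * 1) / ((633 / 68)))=629068 / 29071791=0.02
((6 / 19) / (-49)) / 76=-3 / 35378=-0.00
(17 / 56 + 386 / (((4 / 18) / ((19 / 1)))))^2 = 3415787794225 / 3136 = 1089218046.63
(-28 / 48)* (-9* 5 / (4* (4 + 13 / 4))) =105 / 116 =0.91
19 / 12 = 1.58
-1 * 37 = -37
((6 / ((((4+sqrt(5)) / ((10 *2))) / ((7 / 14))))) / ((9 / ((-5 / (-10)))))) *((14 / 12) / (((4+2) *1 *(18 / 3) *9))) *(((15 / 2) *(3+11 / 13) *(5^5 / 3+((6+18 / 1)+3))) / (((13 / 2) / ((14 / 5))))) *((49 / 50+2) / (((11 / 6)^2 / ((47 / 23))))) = 44005171280 / 419061357- 11001292820 *sqrt(5) / 419061357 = 46.31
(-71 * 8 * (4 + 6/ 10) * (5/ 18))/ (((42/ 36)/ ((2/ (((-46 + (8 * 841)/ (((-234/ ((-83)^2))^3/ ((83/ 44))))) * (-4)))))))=-153438796368/ 159749954867587133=-0.00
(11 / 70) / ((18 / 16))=44 / 315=0.14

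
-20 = -20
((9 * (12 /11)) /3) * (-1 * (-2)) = 6.55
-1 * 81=-81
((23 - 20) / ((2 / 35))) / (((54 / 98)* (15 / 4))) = 686 / 27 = 25.41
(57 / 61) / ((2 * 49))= 57 / 5978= 0.01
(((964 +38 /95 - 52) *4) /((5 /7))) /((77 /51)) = 930648 /275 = 3384.17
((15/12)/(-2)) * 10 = -25/4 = -6.25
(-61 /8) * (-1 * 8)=61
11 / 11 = 1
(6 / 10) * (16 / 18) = 8 / 15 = 0.53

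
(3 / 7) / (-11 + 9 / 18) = -2 / 49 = -0.04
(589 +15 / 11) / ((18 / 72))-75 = 25151 / 11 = 2286.45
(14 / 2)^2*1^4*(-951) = -46599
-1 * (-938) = 938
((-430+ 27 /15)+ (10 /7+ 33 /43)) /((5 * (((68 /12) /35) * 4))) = -480852 /3655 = -131.56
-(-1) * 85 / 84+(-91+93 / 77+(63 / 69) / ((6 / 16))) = -262145 / 3036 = -86.35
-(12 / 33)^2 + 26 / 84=901 / 5082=0.18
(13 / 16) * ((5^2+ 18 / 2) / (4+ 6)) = 221 / 80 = 2.76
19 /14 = 1.36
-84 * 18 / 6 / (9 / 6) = -168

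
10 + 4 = 14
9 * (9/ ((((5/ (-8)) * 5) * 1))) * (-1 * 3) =1944/ 25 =77.76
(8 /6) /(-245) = -4 /735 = -0.01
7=7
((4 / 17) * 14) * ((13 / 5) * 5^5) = 455000 / 17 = 26764.71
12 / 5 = 2.40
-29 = -29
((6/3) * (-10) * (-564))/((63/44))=165440/21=7878.10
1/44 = 0.02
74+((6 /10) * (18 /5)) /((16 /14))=7589 /100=75.89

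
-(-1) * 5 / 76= 0.07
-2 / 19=-0.11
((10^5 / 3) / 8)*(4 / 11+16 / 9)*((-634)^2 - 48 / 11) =3586437159.47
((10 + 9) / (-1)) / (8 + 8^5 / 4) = -19 / 8200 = -0.00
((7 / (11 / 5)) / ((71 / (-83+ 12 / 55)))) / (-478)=31871 / 4106498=0.01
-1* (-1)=1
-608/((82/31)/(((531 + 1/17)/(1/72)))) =-6125750784/697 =-8788738.57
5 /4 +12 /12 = 9 /4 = 2.25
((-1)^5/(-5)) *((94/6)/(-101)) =-47/1515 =-0.03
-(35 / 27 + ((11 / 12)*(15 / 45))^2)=-1801 / 1296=-1.39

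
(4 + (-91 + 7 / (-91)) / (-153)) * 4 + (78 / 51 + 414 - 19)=825257 / 1989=414.91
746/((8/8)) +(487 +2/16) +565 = 14385/8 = 1798.12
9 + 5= 14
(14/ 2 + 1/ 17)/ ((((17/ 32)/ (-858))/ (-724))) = 2385377280/ 289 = 8253900.62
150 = 150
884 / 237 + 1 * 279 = 67007 / 237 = 282.73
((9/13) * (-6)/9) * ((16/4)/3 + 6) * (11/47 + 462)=-955900/611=-1564.48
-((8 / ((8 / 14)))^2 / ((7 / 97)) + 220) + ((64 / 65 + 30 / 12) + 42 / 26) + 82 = -28489 / 10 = -2848.90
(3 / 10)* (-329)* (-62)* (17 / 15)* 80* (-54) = -149802912 / 5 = -29960582.40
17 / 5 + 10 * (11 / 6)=326 / 15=21.73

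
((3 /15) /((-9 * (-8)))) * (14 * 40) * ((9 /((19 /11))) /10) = 77 /95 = 0.81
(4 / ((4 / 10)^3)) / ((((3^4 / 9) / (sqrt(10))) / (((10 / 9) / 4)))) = 625* sqrt(10) / 324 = 6.10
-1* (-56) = 56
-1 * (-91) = 91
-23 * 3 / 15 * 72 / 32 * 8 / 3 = -27.60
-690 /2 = -345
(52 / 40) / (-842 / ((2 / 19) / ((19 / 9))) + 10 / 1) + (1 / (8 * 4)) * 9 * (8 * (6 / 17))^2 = 984219867 / 438964990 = 2.24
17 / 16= 1.06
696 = 696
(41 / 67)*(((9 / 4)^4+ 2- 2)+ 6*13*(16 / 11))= 16058019 / 188672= 85.11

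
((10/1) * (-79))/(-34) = 395/17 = 23.24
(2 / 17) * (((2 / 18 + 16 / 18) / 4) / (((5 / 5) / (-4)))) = -2 / 17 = -0.12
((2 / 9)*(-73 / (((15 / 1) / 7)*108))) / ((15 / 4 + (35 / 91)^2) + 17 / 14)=-1209026 / 88176195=-0.01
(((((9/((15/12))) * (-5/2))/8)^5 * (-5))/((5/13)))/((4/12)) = 2302911/1024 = 2248.94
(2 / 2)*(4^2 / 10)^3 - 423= -52363 / 125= -418.90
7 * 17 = 119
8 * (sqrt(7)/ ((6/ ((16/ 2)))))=32 * sqrt(7)/ 3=28.22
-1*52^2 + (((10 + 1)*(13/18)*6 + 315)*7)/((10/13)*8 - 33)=-2930096/1047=-2798.56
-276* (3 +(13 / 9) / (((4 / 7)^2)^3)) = -12278.86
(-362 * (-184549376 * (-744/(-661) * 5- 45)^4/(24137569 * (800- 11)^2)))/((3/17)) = 60542.23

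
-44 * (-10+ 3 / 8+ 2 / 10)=4147 / 10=414.70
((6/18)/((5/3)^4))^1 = 27/625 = 0.04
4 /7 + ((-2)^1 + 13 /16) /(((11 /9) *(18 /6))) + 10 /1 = 12625 /1232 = 10.25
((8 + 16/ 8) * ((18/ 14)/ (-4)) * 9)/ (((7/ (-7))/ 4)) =810/ 7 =115.71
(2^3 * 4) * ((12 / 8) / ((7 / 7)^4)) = 48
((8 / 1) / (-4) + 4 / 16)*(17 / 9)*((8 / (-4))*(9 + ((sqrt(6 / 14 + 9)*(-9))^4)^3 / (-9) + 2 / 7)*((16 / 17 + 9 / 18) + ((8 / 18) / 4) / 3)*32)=-28157951187423933720953384 / 4084101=-6894528609215083985.67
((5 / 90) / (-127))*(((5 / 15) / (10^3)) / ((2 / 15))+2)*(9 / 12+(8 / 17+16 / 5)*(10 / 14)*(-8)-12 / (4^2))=6942 / 377825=0.02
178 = 178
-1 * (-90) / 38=45 / 19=2.37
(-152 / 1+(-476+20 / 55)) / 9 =-6904 / 99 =-69.74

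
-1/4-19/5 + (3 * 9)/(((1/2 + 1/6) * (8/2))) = 243/40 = 6.08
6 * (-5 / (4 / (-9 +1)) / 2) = 30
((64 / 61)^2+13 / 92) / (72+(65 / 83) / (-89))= 3140989335 / 182051815268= 0.02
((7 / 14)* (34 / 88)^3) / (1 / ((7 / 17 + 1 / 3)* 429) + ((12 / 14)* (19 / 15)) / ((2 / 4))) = 42472885 / 3202755776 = 0.01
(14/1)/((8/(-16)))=-28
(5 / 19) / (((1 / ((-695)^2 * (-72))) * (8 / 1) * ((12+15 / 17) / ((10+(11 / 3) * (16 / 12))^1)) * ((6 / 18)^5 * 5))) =-89126806950 / 1387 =-64258692.83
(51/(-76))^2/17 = 153/5776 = 0.03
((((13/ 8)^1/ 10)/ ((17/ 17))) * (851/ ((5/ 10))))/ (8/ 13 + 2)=105.75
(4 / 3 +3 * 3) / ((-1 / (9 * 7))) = -651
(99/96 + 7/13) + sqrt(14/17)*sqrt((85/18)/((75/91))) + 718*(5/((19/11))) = 7*sqrt(195)/45 + 16440247/7904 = 2082.16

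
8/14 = 4/7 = 0.57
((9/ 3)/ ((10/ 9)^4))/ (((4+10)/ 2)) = 19683/ 70000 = 0.28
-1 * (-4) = 4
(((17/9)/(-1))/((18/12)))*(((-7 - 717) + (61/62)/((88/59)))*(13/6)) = 96909605/49104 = 1973.56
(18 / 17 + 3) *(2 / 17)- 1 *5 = -1307 / 289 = -4.52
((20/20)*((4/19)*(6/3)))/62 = 0.01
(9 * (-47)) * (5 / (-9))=235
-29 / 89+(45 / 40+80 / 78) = 50671 / 27768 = 1.82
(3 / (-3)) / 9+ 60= 539 / 9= 59.89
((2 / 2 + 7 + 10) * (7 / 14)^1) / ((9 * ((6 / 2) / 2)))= 2 / 3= 0.67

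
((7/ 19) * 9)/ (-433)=-0.01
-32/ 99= -0.32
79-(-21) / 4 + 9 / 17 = 5765 / 68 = 84.78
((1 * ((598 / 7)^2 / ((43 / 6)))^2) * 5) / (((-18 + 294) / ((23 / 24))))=79925388010 / 4439449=18003.45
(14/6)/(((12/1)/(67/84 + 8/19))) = 1945/8208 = 0.24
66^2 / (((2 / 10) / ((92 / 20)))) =100188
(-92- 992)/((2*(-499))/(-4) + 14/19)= -41192/9509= -4.33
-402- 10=-412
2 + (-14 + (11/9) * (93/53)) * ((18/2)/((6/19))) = -335.88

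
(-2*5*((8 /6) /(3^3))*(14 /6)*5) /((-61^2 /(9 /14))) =100 /100467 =0.00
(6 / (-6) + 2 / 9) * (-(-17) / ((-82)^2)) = -119 / 60516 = -0.00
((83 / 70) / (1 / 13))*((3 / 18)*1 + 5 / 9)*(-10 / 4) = -27.83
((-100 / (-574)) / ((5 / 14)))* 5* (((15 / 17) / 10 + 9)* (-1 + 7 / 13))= -92700 / 9061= -10.23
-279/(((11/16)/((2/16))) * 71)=-558/781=-0.71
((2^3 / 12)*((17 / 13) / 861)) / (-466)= -17 / 7823907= -0.00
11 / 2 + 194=399 / 2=199.50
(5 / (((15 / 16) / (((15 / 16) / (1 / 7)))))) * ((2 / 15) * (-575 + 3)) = -8008 / 3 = -2669.33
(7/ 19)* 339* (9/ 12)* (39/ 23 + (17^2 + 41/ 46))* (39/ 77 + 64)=67754951307/ 38456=1761882.45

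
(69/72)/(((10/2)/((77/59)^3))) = 10500259/24645480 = 0.43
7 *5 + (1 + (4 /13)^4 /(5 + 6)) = 11310412 /314171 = 36.00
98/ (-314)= -49/ 157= -0.31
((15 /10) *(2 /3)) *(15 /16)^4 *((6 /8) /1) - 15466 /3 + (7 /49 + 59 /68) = -482315185553 /93585408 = -5153.74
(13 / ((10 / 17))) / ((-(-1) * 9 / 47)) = 10387 / 90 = 115.41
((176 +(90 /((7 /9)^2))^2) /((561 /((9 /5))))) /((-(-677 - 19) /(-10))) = -1.03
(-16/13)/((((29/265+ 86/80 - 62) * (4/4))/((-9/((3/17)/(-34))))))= 58817280/1676077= 35.09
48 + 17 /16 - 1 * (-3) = 833 /16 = 52.06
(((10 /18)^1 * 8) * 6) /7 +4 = 164 /21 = 7.81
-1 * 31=-31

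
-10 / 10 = -1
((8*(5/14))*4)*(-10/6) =-19.05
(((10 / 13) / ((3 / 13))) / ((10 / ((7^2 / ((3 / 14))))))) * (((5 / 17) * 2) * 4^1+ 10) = 48020 / 51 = 941.57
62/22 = 31/11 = 2.82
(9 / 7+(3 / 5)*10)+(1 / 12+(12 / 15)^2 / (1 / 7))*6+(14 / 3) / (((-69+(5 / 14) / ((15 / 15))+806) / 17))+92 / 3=709313677 / 10839150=65.44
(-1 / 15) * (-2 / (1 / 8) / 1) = 1.07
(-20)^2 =400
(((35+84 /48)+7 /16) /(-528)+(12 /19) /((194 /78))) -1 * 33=-510941833 /15569664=-32.82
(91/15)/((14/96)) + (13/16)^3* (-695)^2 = 5306881593/20480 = 259125.08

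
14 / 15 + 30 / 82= 799 / 615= 1.30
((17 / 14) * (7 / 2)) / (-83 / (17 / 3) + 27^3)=289 / 1337448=0.00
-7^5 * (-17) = 285719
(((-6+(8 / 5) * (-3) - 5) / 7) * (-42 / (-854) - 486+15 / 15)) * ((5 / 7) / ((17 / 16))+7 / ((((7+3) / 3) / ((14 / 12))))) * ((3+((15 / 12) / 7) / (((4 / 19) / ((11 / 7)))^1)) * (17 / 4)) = 4213756122189 / 66953600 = 62935.47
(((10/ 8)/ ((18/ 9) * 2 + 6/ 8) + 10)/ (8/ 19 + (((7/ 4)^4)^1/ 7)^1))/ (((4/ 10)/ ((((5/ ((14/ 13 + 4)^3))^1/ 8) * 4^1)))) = 5712200/ 20520027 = 0.28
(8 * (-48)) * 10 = -3840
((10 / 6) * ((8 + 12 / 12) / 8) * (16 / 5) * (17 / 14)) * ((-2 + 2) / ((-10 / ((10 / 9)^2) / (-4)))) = 0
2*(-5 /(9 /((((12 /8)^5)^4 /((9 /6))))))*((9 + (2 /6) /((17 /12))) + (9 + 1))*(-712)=18791830818945 /557056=33734186.18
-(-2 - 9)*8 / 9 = 88 / 9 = 9.78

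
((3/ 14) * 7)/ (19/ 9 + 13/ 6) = 27/ 77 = 0.35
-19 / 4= -4.75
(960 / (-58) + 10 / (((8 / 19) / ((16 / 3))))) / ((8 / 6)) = 82.59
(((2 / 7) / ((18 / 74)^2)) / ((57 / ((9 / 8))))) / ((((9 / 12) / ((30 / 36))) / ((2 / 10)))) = 1369 / 64638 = 0.02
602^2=362404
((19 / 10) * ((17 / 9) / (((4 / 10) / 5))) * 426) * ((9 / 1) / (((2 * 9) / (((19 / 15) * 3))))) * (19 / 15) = 8278813 / 180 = 45993.41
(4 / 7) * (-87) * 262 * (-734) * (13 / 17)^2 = 11310018096 / 2023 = 5590715.82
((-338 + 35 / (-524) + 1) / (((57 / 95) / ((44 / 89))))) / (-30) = 1942853 / 209862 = 9.26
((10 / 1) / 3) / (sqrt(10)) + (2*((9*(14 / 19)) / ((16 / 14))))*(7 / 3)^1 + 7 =sqrt(10) / 3 + 1295 / 38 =35.13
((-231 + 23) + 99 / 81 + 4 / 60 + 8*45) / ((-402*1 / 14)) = -5.34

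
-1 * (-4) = 4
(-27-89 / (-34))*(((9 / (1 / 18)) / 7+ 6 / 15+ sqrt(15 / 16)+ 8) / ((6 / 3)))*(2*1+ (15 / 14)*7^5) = -4120645638 / 595-29859751*sqrt(15) / 544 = -7138040.00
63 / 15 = 21 / 5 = 4.20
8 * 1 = 8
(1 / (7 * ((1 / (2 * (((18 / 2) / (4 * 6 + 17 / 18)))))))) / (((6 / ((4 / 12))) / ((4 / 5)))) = 72 / 15715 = 0.00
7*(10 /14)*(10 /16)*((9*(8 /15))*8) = 120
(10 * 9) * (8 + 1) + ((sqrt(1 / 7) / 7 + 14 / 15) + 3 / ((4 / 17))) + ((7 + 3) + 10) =sqrt(7) / 49 + 50621 / 60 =843.74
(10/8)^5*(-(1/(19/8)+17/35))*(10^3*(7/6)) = -15703125/4864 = -3228.44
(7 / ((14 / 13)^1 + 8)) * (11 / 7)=143 / 118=1.21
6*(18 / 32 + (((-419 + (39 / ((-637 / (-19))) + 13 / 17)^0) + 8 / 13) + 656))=1435.07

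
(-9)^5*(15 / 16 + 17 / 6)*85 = -302822955 / 16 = -18926434.69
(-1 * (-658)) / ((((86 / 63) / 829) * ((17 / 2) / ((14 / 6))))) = 80185854 / 731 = 109693.37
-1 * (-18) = 18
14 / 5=2.80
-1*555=-555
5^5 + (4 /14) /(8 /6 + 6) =240628 /77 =3125.04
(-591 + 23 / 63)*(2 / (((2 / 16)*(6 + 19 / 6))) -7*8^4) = 11735021888 / 693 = 16933653.52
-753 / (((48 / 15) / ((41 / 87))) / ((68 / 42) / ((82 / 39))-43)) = 1901325 / 406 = 4683.07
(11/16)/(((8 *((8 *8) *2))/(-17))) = -187/16384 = -0.01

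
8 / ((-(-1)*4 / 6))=12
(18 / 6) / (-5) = -3 / 5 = -0.60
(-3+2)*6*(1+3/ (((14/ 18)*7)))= -456/ 49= -9.31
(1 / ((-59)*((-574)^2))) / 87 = -1 / 1691200308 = -0.00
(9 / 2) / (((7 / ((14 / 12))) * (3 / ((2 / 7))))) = 1 / 14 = 0.07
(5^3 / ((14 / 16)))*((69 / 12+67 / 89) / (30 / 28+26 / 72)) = 20835000 / 32129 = 648.48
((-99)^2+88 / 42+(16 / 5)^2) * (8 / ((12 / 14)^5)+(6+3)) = 26331877111 / 102060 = 258003.89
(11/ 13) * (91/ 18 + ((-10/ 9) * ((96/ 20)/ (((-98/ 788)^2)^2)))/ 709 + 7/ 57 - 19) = -696031021260817/ 18171886419414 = -38.30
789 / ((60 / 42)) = 5523 / 10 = 552.30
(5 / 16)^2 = 0.10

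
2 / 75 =0.03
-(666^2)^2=-196741925136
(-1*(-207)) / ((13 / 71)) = 14697 / 13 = 1130.54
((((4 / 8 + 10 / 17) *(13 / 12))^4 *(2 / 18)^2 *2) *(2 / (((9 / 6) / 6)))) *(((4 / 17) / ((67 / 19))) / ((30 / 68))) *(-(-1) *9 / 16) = 1017030334099 / 31329916439040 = 0.03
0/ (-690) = 0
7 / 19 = 0.37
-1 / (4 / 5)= -5 / 4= -1.25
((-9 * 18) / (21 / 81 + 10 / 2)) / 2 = -2187 / 142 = -15.40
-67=-67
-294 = -294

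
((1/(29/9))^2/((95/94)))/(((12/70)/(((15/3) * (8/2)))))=177660/15979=11.12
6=6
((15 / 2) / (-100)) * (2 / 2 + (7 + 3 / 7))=-177 / 280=-0.63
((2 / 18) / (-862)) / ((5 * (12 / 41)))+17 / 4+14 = 8494969 / 465480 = 18.25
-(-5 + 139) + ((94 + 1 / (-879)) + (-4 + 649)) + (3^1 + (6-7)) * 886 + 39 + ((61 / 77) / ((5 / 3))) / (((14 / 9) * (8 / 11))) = 8326206673 / 3445680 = 2416.42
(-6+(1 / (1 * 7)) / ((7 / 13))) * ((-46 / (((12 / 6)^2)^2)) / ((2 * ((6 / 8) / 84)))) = 6463 / 7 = 923.29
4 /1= 4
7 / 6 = 1.17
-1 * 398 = -398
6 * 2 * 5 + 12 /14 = 60.86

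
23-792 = -769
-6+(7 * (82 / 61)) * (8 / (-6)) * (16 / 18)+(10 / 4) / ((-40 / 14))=-237529 / 13176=-18.03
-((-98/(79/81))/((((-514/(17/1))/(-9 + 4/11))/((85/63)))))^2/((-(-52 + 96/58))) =-433802446772625/14564267635588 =-29.79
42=42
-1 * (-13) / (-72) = -13 / 72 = -0.18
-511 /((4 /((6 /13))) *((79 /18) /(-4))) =53.74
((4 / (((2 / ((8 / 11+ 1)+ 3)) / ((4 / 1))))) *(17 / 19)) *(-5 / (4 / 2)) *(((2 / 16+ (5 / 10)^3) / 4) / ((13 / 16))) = -6.51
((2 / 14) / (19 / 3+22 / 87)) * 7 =29 / 191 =0.15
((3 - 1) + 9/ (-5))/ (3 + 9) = 1/ 60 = 0.02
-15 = -15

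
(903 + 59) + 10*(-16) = 802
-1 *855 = -855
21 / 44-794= -34915 / 44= -793.52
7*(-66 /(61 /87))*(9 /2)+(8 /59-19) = -10739400 /3599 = -2984.00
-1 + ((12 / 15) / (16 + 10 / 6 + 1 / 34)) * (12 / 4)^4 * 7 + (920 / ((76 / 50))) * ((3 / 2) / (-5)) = -1416439 / 9025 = -156.95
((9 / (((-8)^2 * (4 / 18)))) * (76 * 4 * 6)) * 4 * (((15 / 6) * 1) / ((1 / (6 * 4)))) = 277020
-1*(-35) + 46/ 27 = 991/ 27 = 36.70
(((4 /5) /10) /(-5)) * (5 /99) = -2 /2475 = -0.00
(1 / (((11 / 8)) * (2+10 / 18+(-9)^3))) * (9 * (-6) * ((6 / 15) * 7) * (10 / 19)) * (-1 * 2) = -15552 / 97603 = -0.16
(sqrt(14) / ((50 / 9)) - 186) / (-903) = 62 / 301 - 3 * sqrt(14) / 15050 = 0.21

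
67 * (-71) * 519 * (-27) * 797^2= 42342930941769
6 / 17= 0.35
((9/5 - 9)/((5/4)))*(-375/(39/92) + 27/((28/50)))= 438408/91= 4817.67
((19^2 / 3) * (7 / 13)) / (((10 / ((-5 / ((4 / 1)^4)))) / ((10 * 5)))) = -63175 / 9984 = -6.33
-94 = -94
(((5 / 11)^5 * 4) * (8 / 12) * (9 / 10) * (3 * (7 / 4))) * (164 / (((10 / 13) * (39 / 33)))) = 645750 / 14641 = 44.11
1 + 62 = 63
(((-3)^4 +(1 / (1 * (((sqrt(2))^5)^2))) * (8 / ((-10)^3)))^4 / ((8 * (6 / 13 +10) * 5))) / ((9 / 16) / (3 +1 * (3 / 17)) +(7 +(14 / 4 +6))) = 429773156581620333456039 / 69675520000000000000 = 6168.21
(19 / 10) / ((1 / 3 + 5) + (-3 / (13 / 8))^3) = -125229 / 63200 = -1.98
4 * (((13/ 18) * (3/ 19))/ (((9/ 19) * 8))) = 13/ 108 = 0.12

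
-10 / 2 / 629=-5 / 629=-0.01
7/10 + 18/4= 26/5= 5.20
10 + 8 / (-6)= 26 / 3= 8.67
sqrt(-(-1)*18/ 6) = sqrt(3) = 1.73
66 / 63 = 22 / 21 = 1.05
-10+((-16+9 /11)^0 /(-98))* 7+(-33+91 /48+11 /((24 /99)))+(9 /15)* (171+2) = 181439 /1680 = 108.00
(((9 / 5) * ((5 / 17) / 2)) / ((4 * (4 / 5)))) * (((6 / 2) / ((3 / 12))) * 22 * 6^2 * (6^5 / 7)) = 103926240 / 119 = 873329.75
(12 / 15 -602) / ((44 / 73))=-997.45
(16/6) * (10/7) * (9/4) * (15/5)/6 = 30/7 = 4.29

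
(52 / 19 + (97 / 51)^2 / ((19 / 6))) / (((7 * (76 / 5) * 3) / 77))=0.94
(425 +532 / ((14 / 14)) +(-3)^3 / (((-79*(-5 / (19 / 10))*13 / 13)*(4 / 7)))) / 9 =5039003 / 47400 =106.31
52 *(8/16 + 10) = 546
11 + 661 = 672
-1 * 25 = -25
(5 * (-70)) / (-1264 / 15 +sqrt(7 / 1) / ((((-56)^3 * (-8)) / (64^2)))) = 3858750 * sqrt(7) / 26852476447 +111531252000 / 26852476447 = 4.15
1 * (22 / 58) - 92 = -2657 / 29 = -91.62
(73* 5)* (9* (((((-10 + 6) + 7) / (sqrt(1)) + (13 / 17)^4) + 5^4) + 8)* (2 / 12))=58196969115 / 167042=348397.22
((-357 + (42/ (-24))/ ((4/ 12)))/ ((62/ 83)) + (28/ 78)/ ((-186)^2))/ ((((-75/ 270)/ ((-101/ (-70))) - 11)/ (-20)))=-660855725495/ 762622692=-866.56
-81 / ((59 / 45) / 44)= -160380 / 59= -2718.31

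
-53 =-53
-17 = -17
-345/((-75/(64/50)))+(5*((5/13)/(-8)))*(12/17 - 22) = 1216249/110500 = 11.01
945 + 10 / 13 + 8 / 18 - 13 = 109186 / 117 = 933.21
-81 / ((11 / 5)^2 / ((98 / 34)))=-99225 / 2057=-48.24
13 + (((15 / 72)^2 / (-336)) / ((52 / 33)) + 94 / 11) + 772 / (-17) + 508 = 303704123167 / 627314688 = 484.13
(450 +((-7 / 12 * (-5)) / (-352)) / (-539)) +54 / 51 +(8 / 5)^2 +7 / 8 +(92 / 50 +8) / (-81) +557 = 1258221649637 / 1244073600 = 1011.37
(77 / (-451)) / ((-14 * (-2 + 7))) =1 / 410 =0.00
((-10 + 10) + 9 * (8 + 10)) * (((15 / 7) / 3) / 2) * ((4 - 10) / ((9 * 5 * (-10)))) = 27 / 35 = 0.77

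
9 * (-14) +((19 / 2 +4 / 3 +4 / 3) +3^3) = -521 / 6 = -86.83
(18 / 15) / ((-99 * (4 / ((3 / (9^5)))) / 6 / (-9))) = 1 / 120285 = 0.00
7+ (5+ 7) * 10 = 127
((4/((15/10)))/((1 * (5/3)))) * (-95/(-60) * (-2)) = -76/15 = -5.07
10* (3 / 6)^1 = 5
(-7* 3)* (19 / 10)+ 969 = 929.10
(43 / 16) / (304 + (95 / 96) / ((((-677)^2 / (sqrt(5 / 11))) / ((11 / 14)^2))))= 3197994695969965129728 / 361745260492974657094619-1274722947960 * sqrt(55) / 361745260492974657094619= 0.01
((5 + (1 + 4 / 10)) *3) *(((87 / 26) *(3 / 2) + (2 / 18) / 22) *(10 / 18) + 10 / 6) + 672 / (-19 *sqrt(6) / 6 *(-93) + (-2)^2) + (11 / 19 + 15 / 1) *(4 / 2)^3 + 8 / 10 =395808 *sqrt(6) / 1040731 + 80553225989276 / 381734927145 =211.95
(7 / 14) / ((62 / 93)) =0.75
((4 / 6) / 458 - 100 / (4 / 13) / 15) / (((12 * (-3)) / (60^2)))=1488400 / 687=2166.52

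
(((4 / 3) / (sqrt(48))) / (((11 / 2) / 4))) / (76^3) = sqrt(3) / 5432328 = 0.00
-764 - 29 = -793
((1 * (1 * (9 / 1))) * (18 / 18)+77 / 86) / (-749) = -851 / 64414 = -0.01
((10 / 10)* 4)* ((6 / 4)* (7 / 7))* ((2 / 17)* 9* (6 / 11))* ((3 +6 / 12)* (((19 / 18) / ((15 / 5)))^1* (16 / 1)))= 12768 / 187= 68.28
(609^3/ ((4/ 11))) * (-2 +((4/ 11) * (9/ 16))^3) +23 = -38315771400583/ 30976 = -1236950264.74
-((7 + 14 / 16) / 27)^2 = -49 / 576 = -0.09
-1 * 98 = -98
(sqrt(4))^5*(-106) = -3392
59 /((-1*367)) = -59 /367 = -0.16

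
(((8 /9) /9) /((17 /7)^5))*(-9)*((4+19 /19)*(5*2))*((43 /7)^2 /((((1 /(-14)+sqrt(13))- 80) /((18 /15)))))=19888731520*sqrt(13) /5341898174103+1592519145280 /5341898174103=0.31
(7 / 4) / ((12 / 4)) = 7 / 12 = 0.58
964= 964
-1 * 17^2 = -289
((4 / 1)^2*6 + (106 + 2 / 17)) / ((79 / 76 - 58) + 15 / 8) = -522272 / 142341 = -3.67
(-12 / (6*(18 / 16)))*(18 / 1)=-32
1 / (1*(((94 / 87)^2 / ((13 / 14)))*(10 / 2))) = 98397 / 618520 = 0.16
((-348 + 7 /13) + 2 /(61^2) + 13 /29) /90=-48679535 /12625353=-3.86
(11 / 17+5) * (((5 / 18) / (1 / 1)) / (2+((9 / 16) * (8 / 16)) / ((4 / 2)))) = 5120 / 6987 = 0.73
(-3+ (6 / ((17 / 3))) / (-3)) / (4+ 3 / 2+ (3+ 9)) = -114 / 595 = -0.19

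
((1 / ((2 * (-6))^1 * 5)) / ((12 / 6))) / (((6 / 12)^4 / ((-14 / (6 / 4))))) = 56 / 45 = 1.24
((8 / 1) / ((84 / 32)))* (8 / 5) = 512 / 105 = 4.88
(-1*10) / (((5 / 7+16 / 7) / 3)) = -10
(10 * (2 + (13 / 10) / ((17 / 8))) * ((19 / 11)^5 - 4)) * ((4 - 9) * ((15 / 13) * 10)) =-46924695000 / 2737867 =-17139.14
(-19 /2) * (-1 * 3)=57 /2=28.50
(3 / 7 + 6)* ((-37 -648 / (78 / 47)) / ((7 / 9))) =-2250585 / 637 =-3533.10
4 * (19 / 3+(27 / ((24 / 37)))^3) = 288510.00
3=3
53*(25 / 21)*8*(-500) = -5300000 / 21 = -252380.95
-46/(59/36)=-1656/59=-28.07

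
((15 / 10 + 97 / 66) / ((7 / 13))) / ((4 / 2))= 91 / 33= 2.76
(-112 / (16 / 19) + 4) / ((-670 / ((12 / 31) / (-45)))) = -86 / 51925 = -0.00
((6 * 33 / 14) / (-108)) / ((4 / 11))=-121 / 336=-0.36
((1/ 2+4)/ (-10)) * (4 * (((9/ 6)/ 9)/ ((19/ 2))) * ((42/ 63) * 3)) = -0.06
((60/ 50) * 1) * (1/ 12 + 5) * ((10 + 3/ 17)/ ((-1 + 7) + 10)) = 10553/ 2720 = 3.88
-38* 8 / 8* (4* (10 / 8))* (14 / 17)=-2660 / 17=-156.47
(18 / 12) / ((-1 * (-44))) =3 / 88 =0.03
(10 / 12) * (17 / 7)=85 / 42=2.02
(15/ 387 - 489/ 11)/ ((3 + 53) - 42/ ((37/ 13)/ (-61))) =-1165981/ 25100691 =-0.05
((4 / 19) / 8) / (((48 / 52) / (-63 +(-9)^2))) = 39 / 76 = 0.51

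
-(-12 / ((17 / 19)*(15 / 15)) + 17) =-61 / 17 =-3.59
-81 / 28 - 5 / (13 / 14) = -3013 / 364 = -8.28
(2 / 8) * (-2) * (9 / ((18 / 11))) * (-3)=33 / 4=8.25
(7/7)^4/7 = 1/7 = 0.14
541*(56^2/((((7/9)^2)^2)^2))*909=1354818748124736/117649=11515769348.87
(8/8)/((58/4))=2/29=0.07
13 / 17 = 0.76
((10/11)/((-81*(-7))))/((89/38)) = 380/555093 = 0.00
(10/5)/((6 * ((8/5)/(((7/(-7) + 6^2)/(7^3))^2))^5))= 30517578125/7843898946120450146304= 0.00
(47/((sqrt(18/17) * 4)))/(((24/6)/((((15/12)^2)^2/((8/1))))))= 29375 * sqrt(34)/196608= 0.87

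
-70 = -70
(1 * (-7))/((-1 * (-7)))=-1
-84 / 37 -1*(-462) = 17010 / 37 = 459.73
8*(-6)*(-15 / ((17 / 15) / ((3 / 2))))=16200 / 17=952.94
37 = 37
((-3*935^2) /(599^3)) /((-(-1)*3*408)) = -51425 /5158123176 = -0.00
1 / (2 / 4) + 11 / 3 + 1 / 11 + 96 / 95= 21218 / 3135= 6.77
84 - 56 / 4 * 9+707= 665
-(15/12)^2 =-1.56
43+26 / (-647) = 27795 / 647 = 42.96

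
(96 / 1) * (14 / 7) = 192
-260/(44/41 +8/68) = -18122/83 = -218.34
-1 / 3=-0.33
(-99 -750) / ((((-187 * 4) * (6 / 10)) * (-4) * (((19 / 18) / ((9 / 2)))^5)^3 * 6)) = -220097378.15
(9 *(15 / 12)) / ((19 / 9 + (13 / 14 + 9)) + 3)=567 / 758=0.75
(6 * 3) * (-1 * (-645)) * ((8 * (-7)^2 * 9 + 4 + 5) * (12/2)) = 246387420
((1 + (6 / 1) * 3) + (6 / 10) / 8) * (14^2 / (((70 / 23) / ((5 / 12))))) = 122843 / 240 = 511.85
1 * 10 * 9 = 90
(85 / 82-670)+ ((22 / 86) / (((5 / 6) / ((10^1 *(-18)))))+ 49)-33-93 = -2825099 / 3526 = -801.22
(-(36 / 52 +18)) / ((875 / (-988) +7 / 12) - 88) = 13851 / 65432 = 0.21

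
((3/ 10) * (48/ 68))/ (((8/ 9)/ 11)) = 891/ 340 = 2.62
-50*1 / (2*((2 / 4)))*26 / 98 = -650 / 49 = -13.27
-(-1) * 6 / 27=2 / 9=0.22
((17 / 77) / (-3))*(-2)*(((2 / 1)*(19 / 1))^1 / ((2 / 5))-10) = 2890 / 231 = 12.51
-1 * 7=-7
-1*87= -87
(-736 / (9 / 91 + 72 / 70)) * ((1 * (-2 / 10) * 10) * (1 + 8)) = 11750.18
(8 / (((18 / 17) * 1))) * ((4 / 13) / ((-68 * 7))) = -4 / 819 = -0.00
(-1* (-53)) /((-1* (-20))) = 53 /20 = 2.65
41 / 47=0.87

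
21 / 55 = 0.38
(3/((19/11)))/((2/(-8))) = -132/19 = -6.95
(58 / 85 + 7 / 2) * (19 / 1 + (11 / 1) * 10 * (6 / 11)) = 56169 / 170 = 330.41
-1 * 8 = -8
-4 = -4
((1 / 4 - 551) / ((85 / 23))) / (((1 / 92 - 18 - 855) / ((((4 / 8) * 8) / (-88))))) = -1165387 / 150189050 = -0.01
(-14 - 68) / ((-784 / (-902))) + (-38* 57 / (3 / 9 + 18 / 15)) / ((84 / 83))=-6717523 / 4508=-1490.13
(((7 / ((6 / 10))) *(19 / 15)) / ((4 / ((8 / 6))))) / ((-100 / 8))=-266 / 675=-0.39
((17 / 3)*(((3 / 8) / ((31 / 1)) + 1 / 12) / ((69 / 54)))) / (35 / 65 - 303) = -15691 / 11214064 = -0.00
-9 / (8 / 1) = -9 / 8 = -1.12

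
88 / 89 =0.99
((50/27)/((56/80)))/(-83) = -500/15687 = -0.03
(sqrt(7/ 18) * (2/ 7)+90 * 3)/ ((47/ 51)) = 293.17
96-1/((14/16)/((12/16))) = 666/7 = 95.14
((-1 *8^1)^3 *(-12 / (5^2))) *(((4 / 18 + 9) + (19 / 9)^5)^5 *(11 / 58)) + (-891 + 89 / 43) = 121806856281129951798985378261704931664 / 7460156588764501484970837525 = 16327654095.70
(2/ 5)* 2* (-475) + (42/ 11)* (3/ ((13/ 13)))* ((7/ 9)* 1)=-4082/ 11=-371.09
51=51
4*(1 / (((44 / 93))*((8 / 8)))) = 93 / 11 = 8.45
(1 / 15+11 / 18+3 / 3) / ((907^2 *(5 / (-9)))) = -151 / 41132450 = -0.00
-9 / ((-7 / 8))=72 / 7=10.29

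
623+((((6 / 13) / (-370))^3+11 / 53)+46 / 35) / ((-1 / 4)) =3183778461917393 / 5160825226375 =616.91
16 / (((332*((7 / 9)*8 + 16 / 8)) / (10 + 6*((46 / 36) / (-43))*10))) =6360 / 132053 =0.05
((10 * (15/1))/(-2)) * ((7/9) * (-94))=5483.33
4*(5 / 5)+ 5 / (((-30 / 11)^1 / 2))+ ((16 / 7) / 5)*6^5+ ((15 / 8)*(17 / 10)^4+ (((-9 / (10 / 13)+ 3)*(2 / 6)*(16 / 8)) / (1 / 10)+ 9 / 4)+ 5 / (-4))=1180615423 / 336000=3513.74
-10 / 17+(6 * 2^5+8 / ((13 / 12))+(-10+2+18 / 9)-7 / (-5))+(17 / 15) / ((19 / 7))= 12257758 / 62985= 194.61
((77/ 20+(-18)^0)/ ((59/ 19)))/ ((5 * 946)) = 1843/ 5581400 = 0.00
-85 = -85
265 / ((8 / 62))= 8215 / 4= 2053.75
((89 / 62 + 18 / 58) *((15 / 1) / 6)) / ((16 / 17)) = 266815 / 57536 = 4.64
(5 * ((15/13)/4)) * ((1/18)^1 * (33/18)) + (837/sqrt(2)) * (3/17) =275/1872 + 2511 * sqrt(2)/34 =104.59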